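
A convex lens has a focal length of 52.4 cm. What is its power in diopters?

f = 52.4 cm = 0.524 m.
P = 1/f = 1/(0.524 m) = +1.91 D.

P = +1.91 D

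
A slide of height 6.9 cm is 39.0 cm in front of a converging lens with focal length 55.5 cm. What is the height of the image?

23.2 cm

1/d_i = 1/f − 1/d_o = 1/(55.50) − 1/(39.0) = -0.007623, so d_i = -131.2 cm.
m = −d_i/d_o = +3.364.
|h_i| = |m|·h_o = 3.364 × 6.9 = 23.2 cm. The image is virtual, upright and enlarged, on the same side as the object.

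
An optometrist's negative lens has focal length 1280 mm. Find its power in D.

For a negative lens, f = −1280 mm.
f = -128 cm = -1.28 m.
P = 1/f = 1/(-1.28 m) = -0.781 D.

P = -0.781 D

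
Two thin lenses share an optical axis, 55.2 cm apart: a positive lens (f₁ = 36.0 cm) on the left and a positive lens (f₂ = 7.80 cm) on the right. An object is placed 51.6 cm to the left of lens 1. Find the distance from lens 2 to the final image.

6.95 cm

Lens 1: 1/d_i1 = 1/f₁ − 1/d_o1 = 1/(36.0) − 1/(51.6) = 0.008398, so d_i1 = 119.1 cm.
The intermediate image is 119.1 cm to the right of lens 1, which lies 63.90 cm to the right of lens 2 — a virtual object — so d_o2 = −63.90 cm.
Lens 2: 1/d_i2 = 1/f₂ − 1/d_o2 = 1/(7.80) − 1/(-63.90) = 0.1439, so d_i2 = 6.95 cm.
The final image is real, 6.95 cm to the right of lens 2 (overall magnification ≈ -0.25).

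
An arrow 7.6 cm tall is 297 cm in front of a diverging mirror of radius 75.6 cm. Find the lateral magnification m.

m = +0.113

f = R/2 = 75.6/2 = 37.80 cm; for a diverging mirror, f = -37.80 cm.
1/d_i = 1/f − 1/d_o = 1/(-37.80) − 1/(297) = -0.02982, so d_i = -33.53 cm.
m = −d_i/d_o = −(-33.53)/(297) = +0.113.
The image is virtual, upright and reduced, behind the mirror.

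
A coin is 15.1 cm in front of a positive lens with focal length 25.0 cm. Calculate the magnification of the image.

m = +2.53

1/d_i = 1/f − 1/d_o = 1/(25.00) − 1/(15.1) = -0.02623, so d_i = -38.13 cm.
m = −d_i/d_o = −(-38.13)/(15.1) = +2.53.
The image is virtual, upright and enlarged, on the same side as the object.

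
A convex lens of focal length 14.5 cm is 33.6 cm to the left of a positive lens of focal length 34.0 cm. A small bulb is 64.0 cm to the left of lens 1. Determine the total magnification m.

m = -0.520

Lens 1: 1/d_i1 = 1/(14.5) − 1/(64.0) = 0.05334, so d_i1 = 18.75 cm; m₁ = −d_i1/d_o1 = -0.2930.
d_o2 = 33.6 − (18.75) = 14.85 cm.
Lens 2: 1/d_i2 = 1/(34.0) − 1/(14.85) = -0.03793, so d_i2 = -26.37 cm; m₂ = −d_i2/d_o2 = +1.775.
m = m₁·m₂ = (-0.2930)(+1.775) = -0.520.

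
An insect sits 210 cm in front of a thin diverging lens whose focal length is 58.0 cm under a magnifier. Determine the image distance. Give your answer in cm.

45.4 cm

For a diverging lens, f = -58.0 cm.
Thin-lens equation: 1/s_i = 1/f − 1/s_o = 1/(-58.00) − 1/(210) = -0.01724 − 0.004762 = -0.02200, so s_i = -45.4 cm.
The image is virtual, upright and reduced, on the same side as the object.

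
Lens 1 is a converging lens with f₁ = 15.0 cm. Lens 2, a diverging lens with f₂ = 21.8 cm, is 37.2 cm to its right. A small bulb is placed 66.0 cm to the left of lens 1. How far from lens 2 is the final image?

Lens 1: 1/d_i1 = 1/f₁ − 1/d_o1 = 1/(15.0) − 1/(66.0) = 0.05152, so d_i1 = 19.41 cm.
The intermediate image is 19.41 cm to the right of lens 1, which is 37.2 − (19.41) = 17.79 cm to the left of lens 2, so d_o2 = +17.79 cm.
Lens 2 is diverging, so f₂ = −21.8 cm.
Lens 2: 1/d_i2 = 1/f₂ − 1/d_o2 = 1/(-21.8) − 1/(17.79) = -0.1021, so d_i2 = -9.80 cm.
The final image is virtual, 9.80 cm to the left of lens 2 (overall magnification ≈ -0.16).

9.80 cm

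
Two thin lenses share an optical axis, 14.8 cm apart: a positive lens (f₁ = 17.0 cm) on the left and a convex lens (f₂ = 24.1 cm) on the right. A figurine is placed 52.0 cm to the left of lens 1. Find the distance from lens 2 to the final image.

Lens 1: 1/d_i1 = 1/f₁ − 1/d_o1 = 1/(17.0) − 1/(52.0) = 0.03959, so d_i1 = 25.26 cm.
The intermediate image is 25.26 cm to the right of lens 1, which lies 10.46 cm to the right of lens 2 — a virtual object — so d_o2 = −10.46 cm.
Lens 2: 1/d_i2 = 1/f₂ − 1/d_o2 = 1/(24.1) − 1/(-10.46) = 0.1371, so d_i2 = 7.29 cm.
The final image is real, 7.29 cm to the right of lens 2 (overall magnification ≈ -0.34).

7.29 cm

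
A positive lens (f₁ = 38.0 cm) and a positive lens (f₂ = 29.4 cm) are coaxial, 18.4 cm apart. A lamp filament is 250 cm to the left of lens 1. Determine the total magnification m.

Lens 1: 1/d_i1 = 1/(38.0) − 1/(250) = 0.02232, so d_i1 = 44.81 cm; m₁ = −d_i1/d_o1 = -0.1792.
d_o2 = 18.4 − (44.81) = -26.41 cm (virtual object).
Lens 2: 1/d_i2 = 1/(29.4) − 1/(-26.41) = 0.07188, so d_i2 = 13.91 cm; m₂ = −d_i2/d_o2 = +0.5268.
m = m₁·m₂ = (-0.1792)(+0.5268) = -0.0944.

m = -0.0944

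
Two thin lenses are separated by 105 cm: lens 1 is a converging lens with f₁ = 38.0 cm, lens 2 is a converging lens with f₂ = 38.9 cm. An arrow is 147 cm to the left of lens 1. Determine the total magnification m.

m = +0.913

Lens 1: 1/d_i1 = 1/(38.0) − 1/(147) = 0.01951, so d_i1 = 51.25 cm; m₁ = −d_i1/d_o1 = -0.3486.
d_o2 = 105 − (51.25) = 53.75 cm.
Lens 2: 1/d_i2 = 1/(38.9) − 1/(53.75) = 0.007102, so d_i2 = 140.8 cm; m₂ = −d_i2/d_o2 = -2.620.
m = m₁·m₂ = (-0.3486)(-2.620) = +0.913.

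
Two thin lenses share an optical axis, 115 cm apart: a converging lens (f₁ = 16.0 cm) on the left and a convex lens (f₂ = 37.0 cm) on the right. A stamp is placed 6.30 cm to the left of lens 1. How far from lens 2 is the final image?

52.5 cm

Lens 1: 1/d_i1 = 1/f₁ − 1/d_o1 = 1/(16.0) − 1/(6.30) = -0.09623, so d_i1 = -10.39 cm.
The intermediate image is 10.39 cm to the left of lens 1 (virtual), which is 115 − (-10.39) = 125.4 cm to the left of lens 2, so d_o2 = +125.4 cm.
Lens 2: 1/d_i2 = 1/f₂ − 1/d_o2 = 1/(37.0) − 1/(125.4) = 0.01905, so d_i2 = 52.5 cm.
The final image is real, 52.5 cm to the right of lens 2 (overall magnification ≈ -0.69).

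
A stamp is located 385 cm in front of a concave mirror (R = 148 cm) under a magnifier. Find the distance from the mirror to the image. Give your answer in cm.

91.6 cm

f = R/2 = 148/2 = 74.00 cm.
Mirror equation: 1/s_i = 1/f − 1/s_o = 1/(74.00) − 1/(385) = 0.01351 − 0.002597 = 0.01092, so s_i = 91.6 cm.
The image is real, inverted and reduced, in front of the mirror.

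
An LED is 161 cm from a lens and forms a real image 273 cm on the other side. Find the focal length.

Real image ⇒ d_i = +273 cm.
1/f = 1/d_o + 1/d_i = 1/(161) + 1/(273) = 0.009874, so f = 101 cm.
Since f is positive, the lens is converging.

f = 101 cm (converging)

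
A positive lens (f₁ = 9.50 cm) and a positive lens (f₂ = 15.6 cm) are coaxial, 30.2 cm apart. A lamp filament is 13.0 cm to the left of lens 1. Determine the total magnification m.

Lens 1: 1/d_i1 = 1/(9.50) − 1/(13.0) = 0.02834, so d_i1 = 35.29 cm; m₁ = −d_i1/d_o1 = -2.715.
d_o2 = 30.2 − (35.29) = -5.090 cm (virtual object).
Lens 2: 1/d_i2 = 1/(15.6) − 1/(-5.090) = 0.2606, so d_i2 = 3.838 cm; m₂ = −d_i2/d_o2 = +0.7540.
m = m₁·m₂ = (-2.715)(+0.7540) = -2.05.

m = -2.05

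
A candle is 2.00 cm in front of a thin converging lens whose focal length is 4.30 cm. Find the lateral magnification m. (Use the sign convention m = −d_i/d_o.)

m = +1.87

1/d_i = 1/f − 1/d_o = 1/(4.300) − 1/(2.00) = -0.2674, so d_i = -3.739 cm.
m = −d_i/d_o = −(-3.739)/(2.00) = +1.87.
The image is virtual, upright and enlarged, on the same side as the object.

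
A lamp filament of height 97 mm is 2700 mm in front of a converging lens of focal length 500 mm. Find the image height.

1/d_i = 1/f − 1/d_o = 1/(500.0) − 1/(2700) = 0.001630, so d_i = 613.6 mm.
m = −d_i/d_o = -0.2273.
|h_i| = |m|·h_o = 0.2273 × 97 = 22.0 mm. The image is real, inverted and reduced, on the far side of the lens.

22.0 mm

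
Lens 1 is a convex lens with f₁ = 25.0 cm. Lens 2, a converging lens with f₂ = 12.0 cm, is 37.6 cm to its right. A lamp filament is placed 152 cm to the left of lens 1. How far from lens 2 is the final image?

21.3 cm

Lens 1: 1/d_i1 = 1/f₁ − 1/d_o1 = 1/(25.0) − 1/(152) = 0.03342, so d_i1 = 29.92 cm.
The intermediate image is 29.92 cm to the right of lens 1, which is 37.6 − (29.92) = 7.680 cm to the left of lens 2, so d_o2 = +7.680 cm.
Lens 2: 1/d_i2 = 1/f₂ − 1/d_o2 = 1/(12.0) − 1/(7.680) = -0.04688, so d_i2 = -21.3 cm.
The final image is virtual, 21.3 cm to the left of lens 2 (overall magnification ≈ -0.55).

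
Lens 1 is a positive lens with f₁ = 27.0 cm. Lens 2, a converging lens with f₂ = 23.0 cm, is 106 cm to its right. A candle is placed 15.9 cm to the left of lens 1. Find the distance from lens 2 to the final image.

Lens 1: 1/d_i1 = 1/f₁ − 1/d_o1 = 1/(27.0) − 1/(15.9) = -0.02586, so d_i1 = -38.68 cm.
The intermediate image is 38.68 cm to the left of lens 1 (virtual), which is 106 − (-38.68) = 144.7 cm to the left of lens 2, so d_o2 = +144.7 cm.
Lens 2: 1/d_i2 = 1/f₂ − 1/d_o2 = 1/(23.0) − 1/(144.7) = 0.03657, so d_i2 = 27.3 cm.
The final image is real, 27.3 cm to the right of lens 2 (overall magnification ≈ -0.46).

27.3 cm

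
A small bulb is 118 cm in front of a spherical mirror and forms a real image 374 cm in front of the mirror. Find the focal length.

Real image ⇒ d_i = +374 cm.
1/f = 1/d_o + 1/d_i = 1/(118) + 1/(374) = 0.01115, so f = 89.7 cm.
Since f is positive, the spherical mirror is concave.

f = 89.7 cm (concave)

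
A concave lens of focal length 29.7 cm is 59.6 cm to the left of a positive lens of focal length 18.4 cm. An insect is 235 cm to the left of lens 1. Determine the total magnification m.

f₁ = −29.7 cm (diverging).
Lens 1: 1/d_i1 = 1/(-29.7) − 1/(235) = -0.03793, so d_i1 = -26.37 cm; m₁ = −d_i1/d_o1 = +0.1122.
d_o2 = 59.6 − (-26.37) = 85.97 cm.
Lens 2: 1/d_i2 = 1/(18.4) − 1/(85.97) = 0.04272, so d_i2 = 23.41 cm; m₂ = −d_i2/d_o2 = -0.2723.
m = m₁·m₂ = (+0.1122)(-0.2723) = -0.0306.

m = -0.0306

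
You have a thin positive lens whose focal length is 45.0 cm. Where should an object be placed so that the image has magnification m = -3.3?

m = −d_i/d_o ⇒ d_i = −m·d_o.
1/f = 1/d_o + 1/d_i = 1/d_o − 1/(m·d_o) = (1 − 1/m)/d_o, so d_o = f(1 − 1/m) = (45.00)(1 − 1/(-3.3)) = 58.6 cm.

58.6 cm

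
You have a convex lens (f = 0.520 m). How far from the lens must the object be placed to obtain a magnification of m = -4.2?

m = −d_i/d_o ⇒ d_i = −m·d_o.
1/f = 1/d_o + 1/d_i = 1/d_o − 1/(m·d_o) = (1 − 1/m)/d_o, so d_o = f(1 − 1/m) = (0.5200)(1 − 1/(-4.2)) = 0.644 m.

0.644 m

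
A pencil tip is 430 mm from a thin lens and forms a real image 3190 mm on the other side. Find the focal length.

f = 379 mm (converging)

Real image ⇒ d_i = +3190 mm.
1/f = 1/d_o + 1/d_i = 1/(430) + 1/(3190) = 0.002639, so f = 379 mm.
Since f is positive, the thin lens is converging.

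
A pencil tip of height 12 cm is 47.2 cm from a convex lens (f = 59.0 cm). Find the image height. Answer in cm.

60.0 cm

1/d_i = 1/f − 1/d_o = 1/(59.00) − 1/(47.2) = -0.004237, so d_i = -236.0 cm.
m = −d_i/d_o = +5.000.
|h_i| = |m|·h_o = 5.000 × 12 = 60.0 cm. The image is virtual, upright and enlarged, on the same side as the object.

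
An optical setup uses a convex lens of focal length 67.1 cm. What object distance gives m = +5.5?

m = −d_i/d_o ⇒ d_i = −m·d_o.
1/f = 1/d_o + 1/d_i = 1/d_o − 1/(m·d_o) = (1 − 1/m)/d_o, so d_o = f(1 − 1/m) = (67.10)(1 − 1/(+5.5)) = 54.9 cm.

54.9 cm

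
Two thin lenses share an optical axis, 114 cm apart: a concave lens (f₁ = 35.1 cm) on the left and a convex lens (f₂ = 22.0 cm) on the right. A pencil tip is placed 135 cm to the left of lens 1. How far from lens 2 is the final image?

26.0 cm

Lens 1 is diverging, so f₁ = −35.1 cm.
Lens 1: 1/d_i1 = 1/f₁ − 1/d_o1 = 1/(-35.1) − 1/(135) = -0.03590, so d_i1 = -27.86 cm.
The intermediate image is 27.86 cm to the left of lens 1 (virtual), which is 114 − (-27.86) = 141.9 cm to the left of lens 2, so d_o2 = +141.9 cm.
Lens 2: 1/d_i2 = 1/f₂ − 1/d_o2 = 1/(22.0) − 1/(141.9) = 0.03841, so d_i2 = 26.0 cm.
The final image is real, 26.0 cm to the right of lens 2 (overall magnification ≈ -0.038).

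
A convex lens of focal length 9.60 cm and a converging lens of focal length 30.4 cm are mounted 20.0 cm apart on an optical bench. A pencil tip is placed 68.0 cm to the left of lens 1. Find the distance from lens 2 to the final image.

Lens 1: 1/d_i1 = 1/f₁ − 1/d_o1 = 1/(9.60) − 1/(68.0) = 0.08946, so d_i1 = 11.18 cm.
The intermediate image is 11.18 cm to the right of lens 1, which is 20.0 − (11.18) = 8.820 cm to the left of lens 2, so d_o2 = +8.820 cm.
Lens 2: 1/d_i2 = 1/f₂ − 1/d_o2 = 1/(30.4) − 1/(8.820) = -0.08048, so d_i2 = -12.4 cm.
The final image is virtual, 12.4 cm to the left of lens 2 (overall magnification ≈ -0.23).

12.4 cm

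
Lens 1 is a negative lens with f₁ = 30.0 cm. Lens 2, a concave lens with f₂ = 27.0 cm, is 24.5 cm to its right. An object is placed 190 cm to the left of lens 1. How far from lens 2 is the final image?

17.6 cm

Lens 1 is diverging, so f₁ = −30.0 cm.
Lens 1: 1/d_i1 = 1/f₁ − 1/d_o1 = 1/(-30.0) − 1/(190) = -0.03860, so d_i1 = -25.91 cm.
The intermediate image is 25.91 cm to the left of lens 1 (virtual), which is 24.5 − (-25.91) = 50.41 cm to the left of lens 2, so d_o2 = +50.41 cm.
Lens 2 is diverging, so f₂ = −27.0 cm.
Lens 2: 1/d_i2 = 1/f₂ − 1/d_o2 = 1/(-27.0) − 1/(50.41) = -0.05687, so d_i2 = -17.6 cm.
The final image is virtual, 17.6 cm to the left of lens 2 (overall magnification ≈ 0.048).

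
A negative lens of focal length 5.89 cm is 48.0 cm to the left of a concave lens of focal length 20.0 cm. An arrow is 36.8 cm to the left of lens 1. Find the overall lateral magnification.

m = +0.0378

f₁ = −5.89 cm (diverging).
Lens 1: 1/d_i1 = 1/(-5.89) − 1/(36.8) = -0.1970, so d_i1 = -5.077 cm; m₁ = −d_i1/d_o1 = +0.1380.
d_o2 = 48.0 − (-5.077) = 53.08 cm.
f₂ = −20.0 cm (diverging).
Lens 2: 1/d_i2 = 1/(-20.0) − 1/(53.08) = -0.06884, so d_i2 = -14.53 cm; m₂ = −d_i2/d_o2 = +0.2737.
m = m₁·m₂ = (+0.1380)(+0.2737) = +0.0378.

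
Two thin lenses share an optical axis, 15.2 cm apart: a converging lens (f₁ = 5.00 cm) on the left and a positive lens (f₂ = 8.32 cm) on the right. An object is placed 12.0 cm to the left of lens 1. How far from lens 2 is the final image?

Lens 1: 1/d_i1 = 1/f₁ − 1/d_o1 = 1/(5.00) − 1/(12.0) = 0.1167, so d_i1 = 8.571 cm.
The intermediate image is 8.571 cm to the right of lens 1, which is 15.2 − (8.571) = 6.629 cm to the left of lens 2, so d_o2 = +6.629 cm.
Lens 2: 1/d_i2 = 1/f₂ − 1/d_o2 = 1/(8.32) − 1/(6.629) = -0.03066, so d_i2 = -32.6 cm.
The final image is virtual, 32.6 cm to the left of lens 2 (overall magnification ≈ -3.5).

32.6 cm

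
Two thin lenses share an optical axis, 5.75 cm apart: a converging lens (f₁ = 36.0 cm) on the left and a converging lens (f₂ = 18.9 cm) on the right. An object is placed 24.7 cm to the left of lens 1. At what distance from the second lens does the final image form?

Lens 1: 1/d_i1 = 1/f₁ − 1/d_o1 = 1/(36.0) − 1/(24.7) = -0.01271, so d_i1 = -78.69 cm.
The intermediate image is 78.69 cm to the left of lens 1 (virtual), which is 5.75 − (-78.69) = 84.44 cm to the left of lens 2, so d_o2 = +84.44 cm.
Lens 2: 1/d_i2 = 1/f₂ − 1/d_o2 = 1/(18.9) − 1/(84.44) = 0.04107, so d_i2 = 24.4 cm.
The final image is real, 24.4 cm to the right of lens 2 (overall magnification ≈ -0.92).

24.4 cm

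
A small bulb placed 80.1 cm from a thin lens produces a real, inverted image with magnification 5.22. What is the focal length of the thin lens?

m = −d_i/d_o ⇒ d_i = −m·d_o = −(-5.22)·(80.1) = 418.1 cm.
1/f = 1/d_o + 1/d_i = 1/(80.1) + 1/(418.1) = 0.01488, so f = 67.2 cm.
Since f is positive, the thin lens is converging.

f = 67.2 cm (converging)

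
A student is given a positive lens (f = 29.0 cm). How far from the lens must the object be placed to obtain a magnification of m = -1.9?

44.3 cm

m = −d_i/d_o ⇒ d_i = −m·d_o.
1/f = 1/d_o + 1/d_i = 1/d_o − 1/(m·d_o) = (1 − 1/m)/d_o, so d_o = f(1 − 1/m) = (29.00)(1 − 1/(-1.9)) = 44.3 cm.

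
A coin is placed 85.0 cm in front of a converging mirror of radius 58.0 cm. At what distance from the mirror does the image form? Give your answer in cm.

f = R/2 = 58.0/2 = 29.00 cm.
Mirror equation: 1/q = 1/f − 1/p = 1/(29.00) − 1/(85.0) = 0.03448 − 0.01176 = 0.02272, so q = 44.0 cm.
The image is real, inverted and reduced, in front of the mirror.

44.0 cm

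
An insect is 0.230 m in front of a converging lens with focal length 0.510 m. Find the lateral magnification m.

m = +1.82

1/d_i = 1/f − 1/d_o = 1/(0.5100) − 1/(0.230) = -2.387, so d_i = -0.4189 m.
m = −d_i/d_o = −(-0.4189)/(0.230) = +1.82.
The image is virtual, upright and enlarged, on the same side as the object.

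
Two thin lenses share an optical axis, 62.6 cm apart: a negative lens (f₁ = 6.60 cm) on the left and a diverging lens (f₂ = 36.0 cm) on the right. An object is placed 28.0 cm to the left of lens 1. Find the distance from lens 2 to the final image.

Lens 1 is diverging, so f₁ = −6.60 cm.
Lens 1: 1/d_i1 = 1/f₁ − 1/d_o1 = 1/(-6.60) − 1/(28.0) = -0.1872, so d_i1 = -5.341 cm.
The intermediate image is 5.341 cm to the left of lens 1 (virtual), which is 62.6 − (-5.341) = 67.94 cm to the left of lens 2, so d_o2 = +67.94 cm.
Lens 2 is diverging, so f₂ = −36.0 cm.
Lens 2: 1/d_i2 = 1/f₂ − 1/d_o2 = 1/(-36.0) − 1/(67.94) = -0.04250, so d_i2 = -23.5 cm.
The final image is virtual, 23.5 cm to the left of lens 2 (overall magnification ≈ 0.066).

23.5 cm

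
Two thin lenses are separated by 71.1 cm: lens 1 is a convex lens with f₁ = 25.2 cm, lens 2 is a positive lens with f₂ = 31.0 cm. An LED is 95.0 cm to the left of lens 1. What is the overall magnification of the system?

m = +1.93

Lens 1: 1/d_i1 = 1/(25.2) − 1/(95.0) = 0.02916, so d_i1 = 34.30 cm; m₁ = −d_i1/d_o1 = -0.3611.
d_o2 = 71.1 − (34.30) = 36.80 cm.
Lens 2: 1/d_i2 = 1/(31.0) − 1/(36.80) = 0.005084, so d_i2 = 196.7 cm; m₂ = −d_i2/d_o2 = -5.345.
m = m₁·m₂ = (-0.3611)(-5.345) = +1.93.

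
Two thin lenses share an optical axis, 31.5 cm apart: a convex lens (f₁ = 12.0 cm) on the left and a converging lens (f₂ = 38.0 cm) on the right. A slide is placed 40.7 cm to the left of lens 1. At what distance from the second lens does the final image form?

Lens 1: 1/d_i1 = 1/f₁ − 1/d_o1 = 1/(12.0) − 1/(40.7) = 0.05876, so d_i1 = 17.02 cm.
The intermediate image is 17.02 cm to the right of lens 1, which is 31.5 − (17.02) = 14.48 cm to the left of lens 2, so d_o2 = +14.48 cm.
Lens 2: 1/d_i2 = 1/f₂ − 1/d_o2 = 1/(38.0) − 1/(14.48) = -0.04274, so d_i2 = -23.4 cm.
The final image is virtual, 23.4 cm to the left of lens 2 (overall magnification ≈ -0.68).

23.4 cm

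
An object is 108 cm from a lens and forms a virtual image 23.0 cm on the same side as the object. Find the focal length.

f = -29.2 cm (diverging)

Virtual image ⇒ d_i = −23.0 cm.
1/f = 1/d_o + 1/d_i = 1/(108) + 1/(-23.0) = -0.03422, so f = -29.2 cm.
Since f is negative, the lens is diverging.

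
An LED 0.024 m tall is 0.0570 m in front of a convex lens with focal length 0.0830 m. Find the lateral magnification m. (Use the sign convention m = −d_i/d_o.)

m = +3.19

1/d_i = 1/f − 1/d_o = 1/(0.08300) − 1/(0.0570) = -5.496, so d_i = -0.1820 m.
m = −d_i/d_o = −(-0.1820)/(0.0570) = +3.19.
The image is virtual, upright and enlarged, on the same side as the object.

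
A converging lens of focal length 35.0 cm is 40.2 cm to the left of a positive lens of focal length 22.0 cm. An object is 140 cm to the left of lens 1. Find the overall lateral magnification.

m = -0.258

Lens 1: 1/d_i1 = 1/(35.0) − 1/(140) = 0.02143, so d_i1 = 46.67 cm; m₁ = −d_i1/d_o1 = -0.3334.
d_o2 = 40.2 − (46.67) = -6.470 cm (virtual object).
Lens 2: 1/d_i2 = 1/(22.0) − 1/(-6.470) = 0.2000, so d_i2 = 5.000 cm; m₂ = −d_i2/d_o2 = +0.7727.
m = m₁·m₂ = (-0.3334)(+0.7727) = -0.258.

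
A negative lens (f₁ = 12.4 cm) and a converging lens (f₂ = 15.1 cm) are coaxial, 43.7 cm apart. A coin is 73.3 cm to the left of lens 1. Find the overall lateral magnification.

f₁ = −12.4 cm (diverging).
Lens 1: 1/d_i1 = 1/(-12.4) − 1/(73.3) = -0.09429, so d_i1 = -10.61 cm; m₁ = −d_i1/d_o1 = +0.1447.
d_o2 = 43.7 − (-10.61) = 54.31 cm.
Lens 2: 1/d_i2 = 1/(15.1) − 1/(54.31) = 0.04781, so d_i2 = 20.92 cm; m₂ = −d_i2/d_o2 = -0.3851.
m = m₁·m₂ = (+0.1447)(-0.3851) = -0.0557.

m = -0.0557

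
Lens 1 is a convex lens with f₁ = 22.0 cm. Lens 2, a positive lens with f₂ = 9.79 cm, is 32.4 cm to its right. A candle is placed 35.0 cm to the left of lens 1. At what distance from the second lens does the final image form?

Lens 1: 1/d_i1 = 1/f₁ − 1/d_o1 = 1/(22.0) − 1/(35.0) = 0.01688, so d_i1 = 59.23 cm.
The intermediate image is 59.23 cm to the right of lens 1, which lies 26.83 cm to the right of lens 2 — a virtual object — so d_o2 = −26.83 cm.
Lens 2: 1/d_i2 = 1/f₂ − 1/d_o2 = 1/(9.79) − 1/(-26.83) = 0.1394, so d_i2 = 7.17 cm.
The final image is real, 7.17 cm to the right of lens 2 (overall magnification ≈ -0.45).

7.17 cm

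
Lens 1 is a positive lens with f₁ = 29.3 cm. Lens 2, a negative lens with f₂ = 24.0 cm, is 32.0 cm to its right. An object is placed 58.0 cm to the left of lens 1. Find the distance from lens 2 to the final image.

Lens 1: 1/d_i1 = 1/f₁ − 1/d_o1 = 1/(29.3) − 1/(58.0) = 0.01689, so d_i1 = 59.21 cm.
The intermediate image is 59.21 cm to the right of lens 1, which lies 27.21 cm to the right of lens 2 — a virtual object — so d_o2 = −27.21 cm.
Lens 2 is diverging, so f₂ = −24.0 cm.
Lens 2: 1/d_i2 = 1/f₂ − 1/d_o2 = 1/(-24.0) − 1/(-27.21) = -0.004915, so d_i2 = -203 cm.
The final image is virtual, 203 cm to the left of lens 2 (overall magnification ≈ 7.6).

203 cm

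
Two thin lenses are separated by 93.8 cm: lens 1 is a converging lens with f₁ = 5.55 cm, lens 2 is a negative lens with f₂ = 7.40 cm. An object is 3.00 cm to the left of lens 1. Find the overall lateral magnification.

Lens 1: 1/d_i1 = 1/(5.55) − 1/(3.00) = -0.1532, so d_i1 = -6.529 cm; m₁ = −d_i1/d_o1 = +2.176.
d_o2 = 93.8 − (-6.529) = 100.3 cm.
f₂ = −7.40 cm (diverging).
Lens 2: 1/d_i2 = 1/(-7.40) − 1/(100.3) = -0.1451, so d_i2 = -6.892 cm; m₂ = −d_i2/d_o2 = +0.06871.
m = m₁·m₂ = (+2.176)(+0.06871) = +0.150.

m = +0.150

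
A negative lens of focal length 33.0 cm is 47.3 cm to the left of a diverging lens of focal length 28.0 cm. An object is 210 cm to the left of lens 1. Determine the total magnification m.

f₁ = −33.0 cm (diverging).
Lens 1: 1/d_i1 = 1/(-33.0) − 1/(210) = -0.03506, so d_i1 = -28.52 cm; m₁ = −d_i1/d_o1 = +0.1358.
d_o2 = 47.3 − (-28.52) = 75.82 cm.
f₂ = −28.0 cm (diverging).
Lens 2: 1/d_i2 = 1/(-28.0) − 1/(75.82) = -0.04890, so d_i2 = -20.45 cm; m₂ = −d_i2/d_o2 = +0.2697.
m = m₁·m₂ = (+0.1358)(+0.2697) = +0.0366.

m = +0.0366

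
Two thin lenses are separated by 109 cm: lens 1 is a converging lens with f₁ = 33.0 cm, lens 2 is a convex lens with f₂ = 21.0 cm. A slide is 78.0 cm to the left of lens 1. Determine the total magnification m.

Lens 1: 1/d_i1 = 1/(33.0) − 1/(78.0) = 0.01748, so d_i1 = 57.20 cm; m₁ = −d_i1/d_o1 = -0.7333.
d_o2 = 109 − (57.20) = 51.80 cm.
Lens 2: 1/d_i2 = 1/(21.0) − 1/(51.80) = 0.02831, so d_i2 = 35.32 cm; m₂ = −d_i2/d_o2 = -0.6818.
m = m₁·m₂ = (-0.7333)(-0.6818) = +0.500.

m = +0.500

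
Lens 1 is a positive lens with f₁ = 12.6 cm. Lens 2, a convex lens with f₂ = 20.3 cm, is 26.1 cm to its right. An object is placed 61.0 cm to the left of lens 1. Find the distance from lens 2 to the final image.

Lens 1: 1/d_i1 = 1/f₁ − 1/d_o1 = 1/(12.6) − 1/(61.0) = 0.06297, so d_i1 = 15.88 cm.
The intermediate image is 15.88 cm to the right of lens 1, which is 26.1 − (15.88) = 10.22 cm to the left of lens 2, so d_o2 = +10.22 cm.
Lens 2: 1/d_i2 = 1/f₂ − 1/d_o2 = 1/(20.3) − 1/(10.22) = -0.04859, so d_i2 = -20.6 cm.
The final image is virtual, 20.6 cm to the left of lens 2 (overall magnification ≈ -0.52).

20.6 cm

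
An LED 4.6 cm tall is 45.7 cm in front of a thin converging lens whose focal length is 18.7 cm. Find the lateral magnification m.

m = -0.693

1/d_i = 1/f − 1/d_o = 1/(18.70) − 1/(45.7) = 0.03159, so d_i = 31.65 cm.
m = −d_i/d_o = −(31.65)/(45.7) = -0.693.
The image is real, inverted and reduced, on the far side of the lens.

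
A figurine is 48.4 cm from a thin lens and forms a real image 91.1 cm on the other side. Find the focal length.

f = 31.6 cm (converging)

Real image ⇒ d_i = +91.1 cm.
1/f = 1/d_o + 1/d_i = 1/(48.4) + 1/(91.1) = 0.03164, so f = 31.6 cm.
Since f is positive, the thin lens is converging.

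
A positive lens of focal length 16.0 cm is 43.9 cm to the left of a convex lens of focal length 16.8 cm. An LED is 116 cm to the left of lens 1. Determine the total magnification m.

m = +0.315

Lens 1: 1/d_i1 = 1/(16.0) − 1/(116) = 0.05388, so d_i1 = 18.56 cm; m₁ = −d_i1/d_o1 = -0.1600.
d_o2 = 43.9 − (18.56) = 25.34 cm.
Lens 2: 1/d_i2 = 1/(16.8) − 1/(25.34) = 0.02006, so d_i2 = 49.85 cm; m₂ = −d_i2/d_o2 = -1.967.
m = m₁·m₂ = (-0.1600)(-1.967) = +0.315.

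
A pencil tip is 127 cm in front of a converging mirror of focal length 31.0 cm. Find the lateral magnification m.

1/d_i = 1/f − 1/d_o = 1/(31.00) − 1/(127) = 0.02438, so d_i = 41.01 cm.
m = −d_i/d_o = −(41.01)/(127) = -0.323.
The image is real, inverted and reduced, in front of the mirror.

m = -0.323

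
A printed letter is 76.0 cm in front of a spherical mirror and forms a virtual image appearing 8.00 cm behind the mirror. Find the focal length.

Virtual image ⇒ d_i = −8.00 cm.
1/f = 1/d_o + 1/d_i = 1/(76.0) + 1/(-8.00) = -0.1118, so f = -8.94 cm.
Since f is negative, the spherical mirror is convex.

f = -8.94 cm (convex)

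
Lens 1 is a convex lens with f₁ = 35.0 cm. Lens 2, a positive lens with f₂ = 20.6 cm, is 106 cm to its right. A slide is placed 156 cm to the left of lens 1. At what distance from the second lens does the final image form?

31.1 cm

Lens 1: 1/d_i1 = 1/f₁ − 1/d_o1 = 1/(35.0) − 1/(156) = 0.02216, so d_i1 = 45.12 cm.
The intermediate image is 45.12 cm to the right of lens 1, which is 106 − (45.12) = 60.88 cm to the left of lens 2, so d_o2 = +60.88 cm.
Lens 2: 1/d_i2 = 1/f₂ − 1/d_o2 = 1/(20.6) − 1/(60.88) = 0.03212, so d_i2 = 31.1 cm.
The final image is real, 31.1 cm to the right of lens 2 (overall magnification ≈ 0.15).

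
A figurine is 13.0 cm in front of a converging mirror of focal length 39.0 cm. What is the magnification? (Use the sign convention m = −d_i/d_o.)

m = +1.50

1/d_i = 1/f − 1/d_o = 1/(39.00) − 1/(13.0) = -0.05128, so d_i = -19.50 cm.
m = −d_i/d_o = −(-19.50)/(13.0) = +1.50.
The image is virtual, upright and enlarged, behind the mirror.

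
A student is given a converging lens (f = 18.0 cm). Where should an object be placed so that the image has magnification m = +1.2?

3.00 cm

m = −d_i/d_o ⇒ d_i = −m·d_o.
1/f = 1/d_o + 1/d_i = 1/d_o − 1/(m·d_o) = (1 − 1/m)/d_o, so d_o = f(1 − 1/m) = (18.00)(1 − 1/(+1.2)) = 3.00 cm.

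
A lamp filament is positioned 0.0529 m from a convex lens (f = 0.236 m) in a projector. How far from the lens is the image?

0.0682 m

Lens equation: 1/s_i = 1/f − 1/s_o = 1/(0.2360) − 1/(0.0529) = 4.237 − 18.90 = -14.67, so s_i = -0.0682 m.
The image is virtual, upright and enlarged, on the same side as the object.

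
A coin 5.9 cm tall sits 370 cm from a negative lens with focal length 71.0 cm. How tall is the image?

For a negative lens, f = -71.0 cm.
1/d_i = 1/f − 1/d_o = 1/(-71.00) − 1/(370) = -0.01679, so d_i = -59.57 cm.
m = −d_i/d_o = +0.1610.
|h_i| = |m|·h_o = 0.1610 × 5.9 = 0.950 cm. The image is virtual, upright and reduced, on the same side as the object.

0.950 cm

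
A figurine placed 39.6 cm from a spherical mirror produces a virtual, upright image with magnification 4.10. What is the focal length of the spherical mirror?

f = 52.4 cm (concave)

m = −d_i/d_o ⇒ d_i = −m·d_o = −(+4.10)·(39.6) = -162.4 cm.
1/f = 1/d_o + 1/d_i = 1/(39.6) + 1/(-162.4) = 0.01909, so f = 52.4 cm.
Since f is positive, the spherical mirror is concave.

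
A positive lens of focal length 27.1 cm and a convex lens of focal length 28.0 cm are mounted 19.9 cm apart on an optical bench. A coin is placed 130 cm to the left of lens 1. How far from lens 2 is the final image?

Lens 1: 1/d_i1 = 1/f₁ − 1/d_o1 = 1/(27.1) − 1/(130) = 0.02921, so d_i1 = 34.24 cm.
The intermediate image is 34.24 cm to the right of lens 1, which lies 14.34 cm to the right of lens 2 — a virtual object — so d_o2 = −14.34 cm.
Lens 2: 1/d_i2 = 1/f₂ − 1/d_o2 = 1/(28.0) − 1/(-14.34) = 0.1054, so d_i2 = 9.48 cm.
The final image is real, 9.48 cm to the right of lens 2 (overall magnification ≈ -0.17).

9.48 cm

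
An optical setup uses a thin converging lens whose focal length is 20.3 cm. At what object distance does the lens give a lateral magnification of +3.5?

m = −d_i/d_o ⇒ d_i = −m·d_o.
1/f = 1/d_o + 1/d_i = 1/d_o − 1/(m·d_o) = (1 − 1/m)/d_o, so d_o = f(1 − 1/m) = (20.30)(1 − 1/(+3.5)) = 14.5 cm.

14.5 cm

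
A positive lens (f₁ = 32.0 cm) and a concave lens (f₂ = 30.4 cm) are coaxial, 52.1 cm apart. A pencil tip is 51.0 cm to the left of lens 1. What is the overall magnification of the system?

m = +15.1

Lens 1: 1/d_i1 = 1/(32.0) − 1/(51.0) = 0.01164, so d_i1 = 85.89 cm; m₁ = −d_i1/d_o1 = -1.684.
d_o2 = 52.1 − (85.89) = -33.79 cm (virtual object).
f₂ = −30.4 cm (diverging).
Lens 2: 1/d_i2 = 1/(-30.4) − 1/(-33.79) = -0.003300, so d_i2 = -303.0 cm; m₂ = −d_i2/d_o2 = -8.968.
m = m₁·m₂ = (-1.684)(-8.968) = +15.1.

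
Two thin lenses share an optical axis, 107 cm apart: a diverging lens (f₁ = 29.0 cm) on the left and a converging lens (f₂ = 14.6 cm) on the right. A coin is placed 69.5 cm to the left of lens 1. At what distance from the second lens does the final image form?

Lens 1 is diverging, so f₁ = −29.0 cm.
Lens 1: 1/d_i1 = 1/f₁ − 1/d_o1 = 1/(-29.0) − 1/(69.5) = -0.04887, so d_i1 = -20.46 cm.
The intermediate image is 20.46 cm to the left of lens 1 (virtual), which is 107 − (-20.46) = 127.5 cm to the left of lens 2, so d_o2 = +127.5 cm.
Lens 2: 1/d_i2 = 1/f₂ − 1/d_o2 = 1/(14.6) − 1/(127.5) = 0.06065, so d_i2 = 16.5 cm.
The final image is real, 16.5 cm to the right of lens 2 (overall magnification ≈ -0.038).

16.5 cm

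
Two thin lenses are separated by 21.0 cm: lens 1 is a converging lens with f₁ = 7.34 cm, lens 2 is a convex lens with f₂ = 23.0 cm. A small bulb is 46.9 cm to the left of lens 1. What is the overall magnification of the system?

Lens 1: 1/d_i1 = 1/(7.34) − 1/(46.9) = 0.1149, so d_i1 = 8.702 cm; m₁ = −d_i1/d_o1 = -0.1855.
d_o2 = 21.0 − (8.702) = 12.30 cm.
Lens 2: 1/d_i2 = 1/(23.0) − 1/(12.30) = -0.03782, so d_i2 = -26.44 cm; m₂ = −d_i2/d_o2 = +2.150.
m = m₁·m₂ = (-0.1855)(+2.150) = -0.399.

m = -0.399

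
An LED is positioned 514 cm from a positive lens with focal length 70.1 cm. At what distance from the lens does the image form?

81.2 cm

Lens equation: 1/s_i = 1/f − 1/s_o = 1/(70.10) − 1/(514) = 0.01427 − 0.001946 = 0.01232, so s_i = 81.2 cm.
The image is real, inverted and reduced, on the far side of the lens.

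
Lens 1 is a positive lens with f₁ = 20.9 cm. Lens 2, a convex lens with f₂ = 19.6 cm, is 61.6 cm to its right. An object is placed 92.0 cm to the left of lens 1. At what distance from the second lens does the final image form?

Lens 1: 1/d_i1 = 1/f₁ − 1/d_o1 = 1/(20.9) − 1/(92.0) = 0.03698, so d_i1 = 27.04 cm.
The intermediate image is 27.04 cm to the right of lens 1, which is 61.6 − (27.04) = 34.56 cm to the left of lens 2, so d_o2 = +34.56 cm.
Lens 2: 1/d_i2 = 1/f₂ − 1/d_o2 = 1/(19.6) − 1/(34.56) = 0.02209, so d_i2 = 45.3 cm.
The final image is real, 45.3 cm to the right of lens 2 (overall magnification ≈ 0.39).

45.3 cm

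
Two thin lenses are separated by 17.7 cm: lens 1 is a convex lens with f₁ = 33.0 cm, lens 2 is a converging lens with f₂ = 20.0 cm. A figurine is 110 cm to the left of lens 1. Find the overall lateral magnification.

m = -0.173

Lens 1: 1/d_i1 = 1/(33.0) − 1/(110) = 0.02121, so d_i1 = 47.14 cm; m₁ = −d_i1/d_o1 = -0.4285.
d_o2 = 17.7 − (47.14) = -29.44 cm (virtual object).
Lens 2: 1/d_i2 = 1/(20.0) − 1/(-29.44) = 0.08397, so d_i2 = 11.91 cm; m₂ = −d_i2/d_o2 = +0.4045.
m = m₁·m₂ = (-0.4285)(+0.4045) = -0.173.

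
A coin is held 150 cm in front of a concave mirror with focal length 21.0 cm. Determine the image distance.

Mirror equation: 1/d_i = 1/f − 1/d_o = 1/(21.00) − 1/(150) = 0.04762 − 0.006667 = 0.04095, so d_i = 24.4 cm.
The image is real, inverted and reduced, in front of the mirror.

24.4 cm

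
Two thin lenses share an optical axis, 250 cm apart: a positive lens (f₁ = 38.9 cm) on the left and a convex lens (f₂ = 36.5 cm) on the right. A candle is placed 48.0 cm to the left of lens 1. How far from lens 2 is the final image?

197 cm

Lens 1: 1/d_i1 = 1/f₁ − 1/d_o1 = 1/(38.9) − 1/(48.0) = 0.004874, so d_i1 = 205.2 cm.
The intermediate image is 205.2 cm to the right of lens 1, which is 250 − (205.2) = 44.80 cm to the left of lens 2, so d_o2 = +44.80 cm.
Lens 2: 1/d_i2 = 1/f₂ − 1/d_o2 = 1/(36.5) − 1/(44.80) = 0.005076, so d_i2 = 197 cm.
The final image is real, 197 cm to the right of lens 2 (overall magnification ≈ 19).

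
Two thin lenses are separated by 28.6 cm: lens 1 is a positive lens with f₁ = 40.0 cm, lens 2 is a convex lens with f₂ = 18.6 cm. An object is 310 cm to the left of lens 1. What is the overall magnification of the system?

Lens 1: 1/d_i1 = 1/(40.0) − 1/(310) = 0.02177, so d_i1 = 45.93 cm; m₁ = −d_i1/d_o1 = -0.1482.
d_o2 = 28.6 − (45.93) = -17.33 cm (virtual object).
Lens 2: 1/d_i2 = 1/(18.6) − 1/(-17.33) = 0.1115, so d_i2 = 8.971 cm; m₂ = −d_i2/d_o2 = +0.5177.
m = m₁·m₂ = (-0.1482)(+0.5177) = -0.0767.

m = -0.0767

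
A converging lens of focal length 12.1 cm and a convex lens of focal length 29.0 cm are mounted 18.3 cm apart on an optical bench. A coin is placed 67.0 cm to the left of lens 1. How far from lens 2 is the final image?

4.02 cm

Lens 1: 1/d_i1 = 1/f₁ − 1/d_o1 = 1/(12.1) − 1/(67.0) = 0.06772, so d_i1 = 14.77 cm.
The intermediate image is 14.77 cm to the right of lens 1, which is 18.3 − (14.77) = 3.530 cm to the left of lens 2, so d_o2 = +3.530 cm.
Lens 2: 1/d_i2 = 1/f₂ − 1/d_o2 = 1/(29.0) − 1/(3.530) = -0.2488, so d_i2 = -4.02 cm.
The final image is virtual, 4.02 cm to the left of lens 2 (overall magnification ≈ -0.25).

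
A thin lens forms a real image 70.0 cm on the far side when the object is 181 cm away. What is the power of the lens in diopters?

P = +1.98 D

d_i = +70.0 cm.
1/f = 1/d_o + 1/d_i = 1/(181) + 1/(70.0) = 0.01981 cm⁻¹.
f = 50.48 cm = 0.5048 m, so P = 1/f = +1.98 D.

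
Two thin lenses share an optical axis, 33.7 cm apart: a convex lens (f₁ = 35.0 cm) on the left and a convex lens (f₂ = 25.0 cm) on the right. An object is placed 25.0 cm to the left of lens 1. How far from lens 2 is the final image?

Lens 1: 1/d_i1 = 1/f₁ − 1/d_o1 = 1/(35.0) − 1/(25.0) = -0.01143, so d_i1 = -87.50 cm.
The intermediate image is 87.50 cm to the left of lens 1 (virtual), which is 33.7 − (-87.50) = 121.2 cm to the left of lens 2, so d_o2 = +121.2 cm.
Lens 2: 1/d_i2 = 1/f₂ − 1/d_o2 = 1/(25.0) − 1/(121.2) = 0.03175, so d_i2 = 31.5 cm.
The final image is real, 31.5 cm to the right of lens 2 (overall magnification ≈ -0.91).

31.5 cm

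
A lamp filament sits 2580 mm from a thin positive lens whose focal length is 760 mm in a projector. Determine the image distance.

Lens equation: 1/s_i = 1/f − 1/s_o = 1/(760.0) − 1/(2580) = 0.001316 − 0.0003876 = 0.0009282, so s_i = 1080 mm.
The image is real, inverted and reduced, on the far side of the lens.

1080 mm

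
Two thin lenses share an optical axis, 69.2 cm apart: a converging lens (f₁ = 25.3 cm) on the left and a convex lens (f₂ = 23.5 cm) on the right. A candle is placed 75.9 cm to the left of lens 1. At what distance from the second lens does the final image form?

94.8 cm

Lens 1: 1/d_i1 = 1/f₁ − 1/d_o1 = 1/(25.3) − 1/(75.9) = 0.02635, so d_i1 = 37.95 cm.
The intermediate image is 37.95 cm to the right of lens 1, which is 69.2 − (37.95) = 31.25 cm to the left of lens 2, so d_o2 = +31.25 cm.
Lens 2: 1/d_i2 = 1/f₂ − 1/d_o2 = 1/(23.5) − 1/(31.25) = 0.01055, so d_i2 = 94.8 cm.
The final image is real, 94.8 cm to the right of lens 2 (overall magnification ≈ 1.5).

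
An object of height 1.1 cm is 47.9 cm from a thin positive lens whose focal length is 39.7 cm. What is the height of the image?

5.33 cm

1/d_i = 1/f − 1/d_o = 1/(39.70) − 1/(47.9) = 0.004312, so d_i = 231.9 cm.
m = −d_i/d_o = -4.841.
|h_i| = |m|·h_o = 4.841 × 1.1 = 5.33 cm. The image is real, inverted and enlarged, on the far side of the lens.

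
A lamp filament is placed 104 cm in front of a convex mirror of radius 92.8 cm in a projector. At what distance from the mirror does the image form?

32.1 cm

f = R/2 = 92.8/2 = 46.40 cm; for a convex mirror, f = -46.40 cm.
Mirror equation: 1/s_i = 1/f − 1/s_o = 1/(-46.40) − 1/(104) = -0.02155 − 0.009615 = -0.03117, so s_i = -32.1 cm.
The image is virtual, upright and reduced, behind the mirror.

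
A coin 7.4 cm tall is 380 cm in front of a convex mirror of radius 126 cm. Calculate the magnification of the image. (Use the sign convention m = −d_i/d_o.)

m = +0.142

f = R/2 = 126/2 = 63.00 cm; for a convex mirror, f = -63.00 cm.
1/d_i = 1/f − 1/d_o = 1/(-63.00) − 1/(380) = -0.01850, so d_i = -54.04 cm.
m = −d_i/d_o = −(-54.04)/(380) = +0.142.
The image is virtual, upright and reduced, behind the mirror.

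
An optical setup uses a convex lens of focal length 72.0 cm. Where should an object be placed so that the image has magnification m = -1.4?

123 cm

m = −d_i/d_o ⇒ d_i = −m·d_o.
1/f = 1/d_o + 1/d_i = 1/d_o − 1/(m·d_o) = (1 − 1/m)/d_o, so d_o = f(1 − 1/m) = (72.00)(1 − 1/(-1.4)) = 123 cm.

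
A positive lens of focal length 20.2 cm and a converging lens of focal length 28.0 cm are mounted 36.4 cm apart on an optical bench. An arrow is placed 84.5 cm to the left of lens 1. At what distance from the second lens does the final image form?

Lens 1: 1/d_i1 = 1/f₁ − 1/d_o1 = 1/(20.2) − 1/(84.5) = 0.03767, so d_i1 = 26.55 cm.
The intermediate image is 26.55 cm to the right of lens 1, which is 36.4 − (26.55) = 9.850 cm to the left of lens 2, so d_o2 = +9.850 cm.
Lens 2: 1/d_i2 = 1/f₂ − 1/d_o2 = 1/(28.0) − 1/(9.850) = -0.06581, so d_i2 = -15.2 cm.
The final image is virtual, 15.2 cm to the left of lens 2 (overall magnification ≈ -0.48).

15.2 cm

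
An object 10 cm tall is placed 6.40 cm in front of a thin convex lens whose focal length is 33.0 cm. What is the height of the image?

1/d_i = 1/f − 1/d_o = 1/(33.00) − 1/(6.40) = -0.1259, so d_i = -7.940 cm.
m = −d_i/d_o = +1.241.
|h_i| = |m|·h_o = 1.241 × 10 = 12.4 cm. The image is virtual, upright and enlarged, on the same side as the object.

12.4 cm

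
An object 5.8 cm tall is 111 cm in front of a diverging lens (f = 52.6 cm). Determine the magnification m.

m = +0.322

For a diverging lens, f = -52.6 cm.
1/d_i = 1/f − 1/d_o = 1/(-52.60) − 1/(111) = -0.02802, so d_i = -35.69 cm.
m = −d_i/d_o = −(-35.69)/(111) = +0.322.
The image is virtual, upright and reduced, on the same side as the object.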